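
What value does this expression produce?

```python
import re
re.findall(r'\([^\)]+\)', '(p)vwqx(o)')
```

['(p)', '(o)']

Since nothing is captured, `findall` lists the 2 matched substrings directly.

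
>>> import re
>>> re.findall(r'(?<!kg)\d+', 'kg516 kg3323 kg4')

['16', '323']

`(?!…)`/`(?<!…)` only lets a position through if the neighbouring text does NOT match; no characters are consumed.
With no groups in the pattern, `findall` gives back each whole match — 2 here.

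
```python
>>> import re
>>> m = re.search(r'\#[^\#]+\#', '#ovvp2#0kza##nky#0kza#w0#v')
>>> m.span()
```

(0, 7)

`search` walks the string left to right and returns the first match it finds.
The match spans [0:7] → '#ovvp2#'.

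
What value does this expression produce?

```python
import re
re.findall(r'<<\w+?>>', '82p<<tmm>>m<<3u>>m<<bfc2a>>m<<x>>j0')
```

['<<tmm>>', '<<3u>>', '<<bfc2a>>', '<<x>>']

Walking the string: at [3:10] → '<<tmm>>'; at [11:17] → '<<3u>>'; at [18:27] → '<<bfc2a>>'; at [28:33] → '<<x>>'.
No capturing groups, so `findall` returns the 4 full match strings.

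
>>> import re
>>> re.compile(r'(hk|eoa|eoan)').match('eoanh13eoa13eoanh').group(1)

The match spans [0:3] → 'eoa'.
Captured: group 1 = 'eoa'.

'eoa'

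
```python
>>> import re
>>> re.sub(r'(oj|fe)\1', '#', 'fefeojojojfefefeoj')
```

'##oj#feoj'

`\1` has to match the exact text group 1 already captured.
Matches: at [0:4] → 'fefe'; at [4:8] → 'ojoj'; at [10:14] → 'fefe'.
Each match is replaced by '#'.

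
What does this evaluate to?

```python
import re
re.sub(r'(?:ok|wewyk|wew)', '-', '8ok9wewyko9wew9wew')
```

'8-9-o9-9-'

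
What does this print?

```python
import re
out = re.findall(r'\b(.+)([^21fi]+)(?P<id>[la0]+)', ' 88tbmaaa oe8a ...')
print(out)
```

This matches a word boundary (`\b`, zero-width); then one or more of any character (captured); then one or more of any character except [21fi] (captured); then one or more of one of [la0] (captured as 'id').
With 3 capturing groups, `findall` returns a 3-tuple per match.

[('88tbmaaa oe', '8', 'a')]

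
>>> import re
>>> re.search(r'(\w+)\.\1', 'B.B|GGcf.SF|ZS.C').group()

'B.B'

After group 1 captures some text, `\1` only succeeds where that same text appears again.
`re.search` tries every starting position until one works.
The match spans [0:3] → 'B.B'.
Captured: group 1 = 'B'.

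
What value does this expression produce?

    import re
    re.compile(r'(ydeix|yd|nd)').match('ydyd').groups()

The match spans [0:2] → 'yd'.
Captured: group 1 = 'yd'.

('yd',)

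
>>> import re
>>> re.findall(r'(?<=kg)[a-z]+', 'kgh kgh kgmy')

Lookahead/lookbehind check context without consuming it, so the matched span excludes the asserted characters.
Walking the string: at [2:3] → 'h'; at [6:7] → 'h'; at [10:12] → 'my'.
Since nothing is captured, `findall` lists the 3 matched substrings directly.

['h', 'h', 'my']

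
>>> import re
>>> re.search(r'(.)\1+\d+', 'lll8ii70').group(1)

'l'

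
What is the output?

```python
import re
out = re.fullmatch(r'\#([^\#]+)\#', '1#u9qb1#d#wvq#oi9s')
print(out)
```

None

`re.fullmatch` requires the pattern to consume the entire string.
Here the pattern can't cover the whole string, so the call returns None.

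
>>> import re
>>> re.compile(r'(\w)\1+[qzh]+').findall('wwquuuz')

`\1` has to match the exact text group 1 already captured.
With a single group, `findall` returns only what that group captured — 2 items.

['w', 'u']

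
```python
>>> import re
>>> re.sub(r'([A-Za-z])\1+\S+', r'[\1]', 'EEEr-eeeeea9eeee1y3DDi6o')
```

A backreference is literal: `\1` must see the identical characters the first group matched.
Each match is replaced using the text its own group 1 captured.

'[E]'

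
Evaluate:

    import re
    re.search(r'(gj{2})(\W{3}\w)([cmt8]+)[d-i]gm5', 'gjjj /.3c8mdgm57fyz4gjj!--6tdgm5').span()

This matches the literal 'g', then exactly 2 of the literal 'j' (captured); then exactly 3 of a non-word character, then a word character (captured); then one or more of one of [cmt8] (captured); then a character in [d-i], then the literal 'gm5'.
`re.search` tries every starting position until one works.
The match spans [20:32] → 'gjj!--6tdgm5'.
Captured: group 1 = 'gjj', group 2 = '!--6', group 3 = 't'.

(20, 32)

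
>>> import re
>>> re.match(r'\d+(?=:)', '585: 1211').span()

The `(?=…)`/`(?<=…)` assertion just peeks at neighbouring text; it doesn't advance the match position.
`re.match` only tries the pattern at the start of the string.
The match spans [0:3] → '585'.

(0, 3)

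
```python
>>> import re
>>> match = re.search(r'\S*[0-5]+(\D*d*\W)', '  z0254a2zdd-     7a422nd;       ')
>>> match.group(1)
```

'zdd-     '

The match spans [2:18] → 'z0254a2zdd-     '.
Captured: group 1 = 'zdd-     '.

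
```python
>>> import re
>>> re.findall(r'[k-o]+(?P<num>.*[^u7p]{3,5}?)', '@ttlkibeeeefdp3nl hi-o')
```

Pattern: one or more of a character in [k-o]; then zero or more of any character, then 3 to 5 of any character except [u7p] (lazy) (captured as 'num').
Walking the string: at [3:22] match 'lkibeeeefdp3nl hi-o', group 1 = 'ibeeeefdp3nl hi-o'.
With a single group, `findall` returns only what that group captured — 1 item.

['ibeeeefdp3nl hi-o']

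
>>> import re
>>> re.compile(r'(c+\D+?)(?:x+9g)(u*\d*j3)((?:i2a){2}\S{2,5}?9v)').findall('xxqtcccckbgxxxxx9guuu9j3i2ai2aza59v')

[('cccckbg', 'uuu9j3', 'i2ai2aza59v')]

The pattern matches one or more of the literal 'c', then one or more of a non-digit (lazy) (captured); then one or more of the literal 'x', then the literal '9g' (non-capturing group); then zero or more of the literal 'u', then zero or more of a digit, then the literal 'j3' (captured); then the literal 'i2a' repeated 2 times, then 2 to 5 of a non-whitespace character (lazy), then the literal '9v' (captured).
Scanning left to right: at [4:35] match 'cccckbgxxxxx9guuu9j3i2ai2aza59v', groups = ('cccckbg', 'uuu9j3', 'i2ai2aza59v').
`findall` packs the 3 group values into a tuple for every match.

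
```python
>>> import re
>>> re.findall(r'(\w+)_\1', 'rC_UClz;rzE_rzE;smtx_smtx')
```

['rzE', 'smtx']

After group 1 captures some text, `\1` only succeeds where that same text appears again.
Scanning left to right: at [8:15] match 'rzE_rzE', group 1 = 'rzE'; at [16:25] match 'smtx_smtx', group 1 = 'smtx'.
Because there's exactly one group, `findall` drops the full match and keeps group 1 from each hit.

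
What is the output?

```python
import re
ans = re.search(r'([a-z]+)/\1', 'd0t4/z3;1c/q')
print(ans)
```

None

A backreference is literal: `\1` must see the identical characters the first group matched.
Here nothing in the string fits, so the call returns None.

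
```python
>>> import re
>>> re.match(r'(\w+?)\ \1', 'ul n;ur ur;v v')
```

None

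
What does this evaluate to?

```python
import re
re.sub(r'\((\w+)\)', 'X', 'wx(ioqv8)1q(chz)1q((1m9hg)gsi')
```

Each match is replaced by 'X'.

'wxX1qX1q(Xgsi'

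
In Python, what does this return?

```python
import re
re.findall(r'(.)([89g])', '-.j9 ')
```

[('j', '9')]

This matches any character (captured); then one of [89g] (captured).
Walking the string: at [2:4] match 'j9', groups = ('j', '9').
Multiple groups make `findall` return tuples — one 2-tuple for the one match.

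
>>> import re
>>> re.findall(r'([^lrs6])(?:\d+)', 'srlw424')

['w']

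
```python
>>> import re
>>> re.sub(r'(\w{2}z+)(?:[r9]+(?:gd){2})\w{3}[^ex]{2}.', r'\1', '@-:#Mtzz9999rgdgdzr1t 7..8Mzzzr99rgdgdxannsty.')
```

The pattern matches exactly 2 of a word character, then one or more of the literal 'z' (captured); then one or more of one of [r9], then the literal 'gd' repeated 2 times (non-capturing group); then exactly 3 of a word character, then exactly 2 of any character except [ex], then any character.
Matches: at [4:23] → 'Mtzz9999rgdgdzr1t 7'; at [25:44] → '8Mzzzr99rgdgdxannst'.
Each match is replaced using the text its own group 1 captured.

'@-:#Mtzz..8Mzzzy.'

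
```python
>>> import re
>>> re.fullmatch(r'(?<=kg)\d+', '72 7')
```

The lookaround is zero-width — it requires the adjacent text to match without consuming it, so the asserted text isn't part of the match.
`fullmatch` succeeds only if the pattern covers the string from start to end.
Here the pattern can't cover the whole string, so the call returns None.

None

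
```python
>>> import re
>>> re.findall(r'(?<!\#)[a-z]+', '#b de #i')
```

['de']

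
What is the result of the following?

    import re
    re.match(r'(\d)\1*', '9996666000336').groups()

('9',)

The backreference `\1` re-matches whatever the first group consumed, character for character.
`match` is anchored at position 0; if the pattern doesn't fit there, it returns None.
The match spans [0:3] → '999'.
Captured: group 1 = '9'.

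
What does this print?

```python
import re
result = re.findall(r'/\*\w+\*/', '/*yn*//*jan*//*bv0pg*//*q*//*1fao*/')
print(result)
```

['/*yn*/', '/*jan*/', '/*bv0pg*/', '/*q*/', '/*1fao*/']

Matches: at [0:6] → '/*yn*/'; at [6:13] → '/*jan*/'; at [13:22] → '/*bv0pg*/'; at [22:27] → '/*q*/'; at [27:35] → '/*1fao*/'.
With no groups in the pattern, `findall` gives back each whole match — 5 here.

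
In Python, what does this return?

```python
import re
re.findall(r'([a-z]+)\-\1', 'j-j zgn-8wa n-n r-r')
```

The backreference `\1` re-matches whatever the first group consumed, character for character.
Scanning left to right: at [0:3] match 'j-j', group 1 = 'j'; at [12:15] match 'n-n', group 1 = 'n'; at [16:19] match 'r-r', group 1 = 'r'.
Because there's exactly one group, `findall` drops the full match and keeps group 1 from each hit.

['j', 'n', 'r']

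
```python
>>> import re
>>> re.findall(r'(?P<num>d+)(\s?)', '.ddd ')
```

[('ddd', ' ')]

The pattern matches one or more of a literal 'd' (captured as 'num'); then optionally whitespace (captured).
Scanning left to right: at [1:5] match 'ddd ', groups = ('ddd', ' ').
Multiple groups make `findall` return tuples — one 2-tuple for the one match.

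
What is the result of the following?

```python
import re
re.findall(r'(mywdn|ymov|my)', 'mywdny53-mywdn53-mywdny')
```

['mywdn', 'mywdn', 'mywdn']

Alternation tries branches left to right and keeps the first one that lets the overall match succeed at that position.
Walking the string: at [0:5] match 'mywdn', group 1 = 'mywdn'; at [9:14] match 'mywdn', group 1 = 'mywdn'; at [17:22] match 'mywdn', group 1 = 'mywdn'.
Because there's exactly one group, `findall` drops the full match and keeps group 1 from each hit.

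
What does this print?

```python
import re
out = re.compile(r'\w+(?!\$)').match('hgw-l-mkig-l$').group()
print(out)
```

`match` is anchored at position 0; if the pattern doesn't fit there, it returns None.
The match spans [0:3] → 'hgw'.

hgw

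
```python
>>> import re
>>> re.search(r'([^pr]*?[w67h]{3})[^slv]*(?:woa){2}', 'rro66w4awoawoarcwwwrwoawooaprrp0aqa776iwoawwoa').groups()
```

Pattern: zero or more of any character except [pr] (lazy), then exactly 3 of one of [w67h] (captured); then zero or more of any character except [slv], then the literal 'woa' repeated 2 times.
Unlike `match`, `search` isn't anchored — it looks for the pattern anywhere in the string.
The match spans [2:14] → 'o66w4awoawoa'.
Captured: group 1 = 'o66w'.

('o66w',)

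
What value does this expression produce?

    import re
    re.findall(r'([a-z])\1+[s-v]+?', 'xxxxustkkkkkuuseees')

['x', 'k', 'e']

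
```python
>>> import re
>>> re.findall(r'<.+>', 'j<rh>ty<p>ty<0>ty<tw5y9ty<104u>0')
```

['<rh>ty<p>ty<0>ty<tw5y9ty<104u>']

Matches: at [1:31] → '<rh>ty<p>ty<0>ty<tw5y9ty<104u>'.
Since nothing is captured, `findall` lists the 1 matched substring directly.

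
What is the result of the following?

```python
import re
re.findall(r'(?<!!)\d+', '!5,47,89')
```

['47', '89']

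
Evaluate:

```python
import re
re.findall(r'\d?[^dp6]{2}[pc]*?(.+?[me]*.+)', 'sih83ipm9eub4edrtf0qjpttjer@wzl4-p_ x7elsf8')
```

['h83ipm9eub4edrtf0qjpttjer@wzl4-p_ x7elsf8']

Pattern: optionally a digit, then exactly 2 of any character except [dp6], then zero or more of one of [pc] (lazy); then one or more of any character (lazy), then zero or more of one of [me], then one or more of any character (captured).
`findall` collects group 1 from the one match (1 total).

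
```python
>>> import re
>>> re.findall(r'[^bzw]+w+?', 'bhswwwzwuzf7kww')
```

['hsw', 'f7kw']

Pattern: one or more of any character except [bzw]; then one or more of a literal 'w' (lazy).
Scanning left to right: at [1:4] → 'hsw'; at [10:14] → 'f7kw'.
`findall` yields the raw match text (2 of them) because the pattern has no groups.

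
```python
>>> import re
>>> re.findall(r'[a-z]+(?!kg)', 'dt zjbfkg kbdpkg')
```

['dt', 'zjbfkg', 'kbdpkg']

`(?!…)`/`(?<!…)` only lets a position through if the neighbouring text does NOT match; no characters are consumed.
Matches: at [0:2] → 'dt'; at [3:9] → 'zjbfkg'; at [10:16] → 'kbdpkg'.
With no groups in the pattern, `findall` gives back each whole match — 3 here.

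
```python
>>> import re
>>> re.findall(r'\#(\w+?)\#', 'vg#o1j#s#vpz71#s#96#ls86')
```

Walking the string: at [2:7] match '#o1j#', group 1 = 'o1j'; at [8:15] match '#vpz71#', group 1 = 'vpz71'; at [16:20] match '#96#', group 1 = '96'.
One capturing group, so `findall` returns just the captured substring from each match — 3 in all.

['o1j', 'vpz71', '96']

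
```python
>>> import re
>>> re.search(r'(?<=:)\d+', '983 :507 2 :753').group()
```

Because the assertion is zero-width, the text it checks is not consumed and won't appear in the result.
The match spans [5:8] → '507'.

'507'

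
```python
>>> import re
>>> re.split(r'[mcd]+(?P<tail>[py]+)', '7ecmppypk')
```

['7e', 'ppyp', 'k']

This matches one or more of one of [mcd]; then one or more of one of [py] (captured as 'tail').
Matches to split on: at [2:8] → 'cmppyp'.
Because the pattern has a capturing group, `split` also inserts each captured text between the pieces.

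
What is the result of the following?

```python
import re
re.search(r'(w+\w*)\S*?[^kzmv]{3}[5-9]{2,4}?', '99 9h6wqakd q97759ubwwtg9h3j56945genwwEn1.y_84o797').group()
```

The pattern matches one or more of a literal 'w', then zero or more of a word character (captured); then zero or more of a non-whitespace character (lazy), then exactly 3 of any character except [kzmv], then 2 to 4 of a character in [5-9] (lazy).
Unlike `match`, `search` isn't anchored — it looks for the pattern anywhere in the string.
The match spans [6:16] → 'wqakd q977'.
Captured: group 1 = 'wqakd'.

'wqakd q977'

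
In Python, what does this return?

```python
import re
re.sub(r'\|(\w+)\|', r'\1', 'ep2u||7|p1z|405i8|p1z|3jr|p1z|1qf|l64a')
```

Each match is replaced using the text its own group 1 captured.

'ep2u|7p1z405i8p1z3jrp1z1qfl64a'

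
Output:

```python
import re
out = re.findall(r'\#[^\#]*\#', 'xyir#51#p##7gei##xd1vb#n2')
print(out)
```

['#51#', '##', '##']

`findall` yields the raw match text (3 of them) because the pattern has no groups.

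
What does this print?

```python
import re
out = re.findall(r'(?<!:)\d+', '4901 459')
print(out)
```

['4901', '459']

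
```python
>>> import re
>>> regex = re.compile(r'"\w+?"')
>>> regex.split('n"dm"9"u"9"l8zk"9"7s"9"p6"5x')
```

Matches to split on: at [1:5] → '"dm"'; at [6:9] → '"u"'; at [10:16] → '"l8zk"'; at [17:21] → '"7s"'; at [22:26] → '"p6"'.
The string is cut at each match, leaving 6 pieces.

['n', '9', '9', '9', '9', '5x']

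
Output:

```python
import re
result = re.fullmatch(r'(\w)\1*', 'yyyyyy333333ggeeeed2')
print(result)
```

None

`fullmatch` succeeds only if the pattern covers the string from start to end.
Here the string isn't matched end-to-end, so the call returns None.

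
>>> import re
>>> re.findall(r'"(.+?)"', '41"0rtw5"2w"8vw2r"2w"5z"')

['0rtw5', '8vw2r', '5z']

With the lazy modifier that quantifier settles for the fewest repetitions that let the rest of the pattern succeed (the atoms after it are unaffected and can still be greedy).
With a single group, `findall` returns only what that group captured — 3 items.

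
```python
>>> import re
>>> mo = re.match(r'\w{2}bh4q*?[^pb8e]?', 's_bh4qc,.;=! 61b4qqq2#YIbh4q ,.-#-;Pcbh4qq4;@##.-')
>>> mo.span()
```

(0, 6)

`re.match` only tries the pattern at the start of the string.
The match spans [0:6] → 's_bh4q'.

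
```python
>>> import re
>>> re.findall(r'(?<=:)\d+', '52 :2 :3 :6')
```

['2', '3', '6']

The lookaround is zero-width — it requires the adjacent text to match without consuming it, so the asserted text isn't part of the match.
No capturing groups, so `findall` returns the 3 full match strings.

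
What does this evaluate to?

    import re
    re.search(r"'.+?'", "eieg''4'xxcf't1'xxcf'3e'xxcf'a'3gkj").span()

A non-greedy quantifier consumes as few characters as it can — just enough that the remainder of the pattern still matches from where it stops; whatever follows it matches normally.
`re.search` tries every starting position until one works.
The match spans [4:8] → "''4'".

(4, 8)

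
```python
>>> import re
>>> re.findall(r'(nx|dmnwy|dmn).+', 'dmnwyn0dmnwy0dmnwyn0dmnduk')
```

['dmnwy']

`|` is ordered: at each position the engine commits to the first alternative that works.
One capturing group, so `findall` returns just the captured substring from the one match — 1 in all.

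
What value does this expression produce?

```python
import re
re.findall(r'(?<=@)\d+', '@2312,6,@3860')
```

['2312', '3860']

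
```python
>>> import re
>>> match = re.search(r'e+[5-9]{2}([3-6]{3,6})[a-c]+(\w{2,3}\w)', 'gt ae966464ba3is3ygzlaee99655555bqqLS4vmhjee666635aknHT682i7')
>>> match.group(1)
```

'6464'

This matches one or more of a literal 'e', then exactly 2 of a character in [5-9]; then 3 to 6 of a character in [3-6] (captured); then one or more of a character in [a-c]; then 2 to 3 of a word character, then a word character (captured).
`search` walks the string left to right and returns the first match it finds.
The match spans [4:17] → 'e966464ba3is3'.
Captured: group 1 = '6464', group 2 = '3is3'.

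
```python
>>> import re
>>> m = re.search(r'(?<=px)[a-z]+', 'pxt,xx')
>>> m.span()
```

(2, 3)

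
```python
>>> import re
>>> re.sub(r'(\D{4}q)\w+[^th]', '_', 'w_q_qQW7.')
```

Pattern: exactly 4 of a non-digit, then the literal 'q' (captured); then one or more of a word character, then any character except [th].
Matches: at [0:9] → 'w_q_qQW7.'.
`sub` substitutes '_' at each match site.

'_'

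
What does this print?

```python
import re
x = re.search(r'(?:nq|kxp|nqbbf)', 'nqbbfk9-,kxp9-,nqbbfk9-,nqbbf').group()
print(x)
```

nq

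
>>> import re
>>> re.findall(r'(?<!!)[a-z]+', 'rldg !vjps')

The negative lookaround is zero-width — it rules out positions where the adjacent text would match, without consuming anything.
Walking the string: at [0:4] → 'rldg'; at [7:10] → 'jps'.
Since nothing is captured, `findall` lists the 2 matched substrings directly.

['rldg', 'jps']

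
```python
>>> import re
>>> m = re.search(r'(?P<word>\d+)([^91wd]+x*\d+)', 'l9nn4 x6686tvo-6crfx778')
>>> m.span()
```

The match spans [1:23] → '9nn4 x6686tvo-6crfx778'.

(1, 23)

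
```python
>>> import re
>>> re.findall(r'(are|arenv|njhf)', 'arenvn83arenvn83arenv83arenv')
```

Branches in `(...|...)` are attempted left-to-right; the first branch that allows the whole pattern to succeed is taken.
One capturing group, so `findall` returns just the captured substring from each match — 4 in all.

['are', 'are', 'are', 'are']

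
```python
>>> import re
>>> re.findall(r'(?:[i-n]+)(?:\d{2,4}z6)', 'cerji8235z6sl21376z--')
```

Pattern: one or more of a character in [i-n] (non-capturing group); then 2 to 4 of a digit, then the literal 'z6' (non-capturing group).
With no groups in the pattern, `findall` gives back each whole match — 1 here.

['ji8235z6']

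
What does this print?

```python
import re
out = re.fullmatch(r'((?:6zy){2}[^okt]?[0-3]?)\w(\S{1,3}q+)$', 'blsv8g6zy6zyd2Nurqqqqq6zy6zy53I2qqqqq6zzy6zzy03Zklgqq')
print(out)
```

The pattern matches the literal '6zy' repeated 2 times, then optionally any character except [okt], then optionally a character in [0-3] (captured); then a word character; then 1 to 3 of a non-whitespace character, then one or more of the literal 'q' (captured); then anchored at the end.
`re.fullmatch` requires the pattern to consume the entire string.
Here there's no way to consume every character, so the call returns None.

None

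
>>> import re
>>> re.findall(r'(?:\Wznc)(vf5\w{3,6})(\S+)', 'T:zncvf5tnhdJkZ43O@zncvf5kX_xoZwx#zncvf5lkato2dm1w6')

This matches a non-word character, then the literal 'znc' (non-capturing group); then the literal 'vf5', then 3 to 6 of a word character (captured); then one or more of a non-whitespace character (captured).
Scanning left to right: at [1:51] match ':zncvf5tnhdJkZ43O@zncvf5kX_xoZwx#zncvf5lkato2dm1w6', groups = ('vf5tnhdJk', 'Z43O@zncvf5kX_xoZwx#zncvf5lkato2dm1w6').
2 groups means the one result is a tuple of 2 captured strings — 1 here.

[('vf5tnhdJk', 'Z43O@zncvf5kX_xoZwx#zncvf5lkato2dm1w6')]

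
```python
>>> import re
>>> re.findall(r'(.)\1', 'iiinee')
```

After group 1 captures some text, `\1` only succeeds where that same text appears again.
Because there's exactly one group, `findall` drops the full match and keeps group 1 from each hit.

['i', 'e']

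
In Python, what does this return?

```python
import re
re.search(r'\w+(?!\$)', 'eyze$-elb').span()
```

The negative lookahead/lookbehind blocks any match where the forbidden context is present.
Unlike `match`, `search` isn't anchored — it looks for the pattern anywhere in the string.
The match spans [0:3] → 'eyz'.

(0, 3)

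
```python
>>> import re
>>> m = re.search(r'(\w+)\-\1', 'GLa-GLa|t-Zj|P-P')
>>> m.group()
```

'GLa-GLa'

A backreference is literal: `\1` must see the identical characters the first group matched.
`re.search` scans for the first position where the pattern succeeds.
The match spans [0:7] → 'GLa-GLa'.
Captured: group 1 = 'GLa'.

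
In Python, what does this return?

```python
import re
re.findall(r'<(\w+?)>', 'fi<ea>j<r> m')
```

`findall` collects group 1 from each match (2 total).

['ea', 'r']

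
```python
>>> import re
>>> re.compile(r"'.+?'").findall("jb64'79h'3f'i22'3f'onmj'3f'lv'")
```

["'79h'", "'i22'", "'onmj'", "'lv'"]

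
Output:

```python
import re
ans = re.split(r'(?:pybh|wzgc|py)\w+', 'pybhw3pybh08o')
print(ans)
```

['', '']

Matches to split on: at [0:13] → 'pybhw3pybh08o'.
Splitting on the pattern gives 2 pieces.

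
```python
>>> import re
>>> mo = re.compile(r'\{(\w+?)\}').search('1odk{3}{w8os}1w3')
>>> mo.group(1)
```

'3'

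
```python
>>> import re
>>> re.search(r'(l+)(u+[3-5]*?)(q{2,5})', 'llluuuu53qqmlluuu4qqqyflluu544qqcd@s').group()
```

Pattern: one or more of a literal 'l' (captured); then one or more of the literal 'u', then zero or more of a character in [3-5] (lazy) (captured); then 2 to 5 of a literal 'q' (captured).
`search` walks the string left to right and returns the first match it finds.
The match spans [0:11] → 'llluuuu53qq'.
Captured: group 1 = 'lll', group 2 = 'uuuu53', group 3 = 'qq'.

'llluuuu53qq'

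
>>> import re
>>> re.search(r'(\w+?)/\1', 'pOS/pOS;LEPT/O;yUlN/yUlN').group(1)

'pOS'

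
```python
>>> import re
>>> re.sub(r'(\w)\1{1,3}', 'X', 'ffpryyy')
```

'XprX'

A backreference is literal: `\1` must see the identical characters the first group matched.
Every occurrence is swapped for 'X'.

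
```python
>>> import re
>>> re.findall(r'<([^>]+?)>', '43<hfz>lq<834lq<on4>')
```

Matches: at [2:7] match '<hfz>', group 1 = 'hfz'; at [9:20] match '<834lq<on4>', group 1 = '834lq<on4'.
`findall` collects group 1 from each match (2 total).

['hfz', '834lq<on4']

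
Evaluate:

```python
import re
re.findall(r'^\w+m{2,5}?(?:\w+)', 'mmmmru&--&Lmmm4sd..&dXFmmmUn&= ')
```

['mmmmru']

This matches anchored at the start of the string; then one or more of a word character; then 2 to 5 of a literal 'm' (lazy); then one or more of a word character (non-capturing group).
Matches: at [0:6] → 'mmmmru'.
No capturing groups, so `findall` returns the 1 full match string.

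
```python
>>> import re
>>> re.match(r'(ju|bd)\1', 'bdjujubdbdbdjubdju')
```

None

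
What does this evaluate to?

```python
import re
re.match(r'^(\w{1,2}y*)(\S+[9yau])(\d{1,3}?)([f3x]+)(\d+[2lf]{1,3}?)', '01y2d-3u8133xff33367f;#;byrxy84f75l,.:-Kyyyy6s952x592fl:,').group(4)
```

This matches anchored at the start of the string; then 1 to 2 of a word character, then zero or more of the literal 'y' (captured); then one or more of a non-whitespace character, then one of [9yau] (captured); then 1 to 3 of a digit (lazy) (captured); then one or more of one of [f3x] (captured); then one or more of a digit, then 1 to 3 of one of [2lf] (lazy) (captured).
Because the quantifier is non-greedy, it stops expanding at the earliest point where the rest of the pattern can succeed.
`match` is anchored at position 0; if the pattern doesn't fit there, it returns None.
The match spans [0:54] → '01y2d-3u8133xff33367f;#;byrxy84f75l,.:-Kyyyy6s952x592f'.
Captured: group 1 = '01y', group 2 = '2d-3u8133xff33367f;#;byrxy84f75l,.:-Kyyyy6s9', group 3 = '52', group 4 = 'x', group 5 = '592f'.

'x'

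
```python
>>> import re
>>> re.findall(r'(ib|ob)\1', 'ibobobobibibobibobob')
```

The backreference `\1` re-matches whatever the first group consumed, character for character.
Because there's exactly one group, `findall` drops the full match and keeps group 1 from each hit.

['ob', 'ib', 'ob']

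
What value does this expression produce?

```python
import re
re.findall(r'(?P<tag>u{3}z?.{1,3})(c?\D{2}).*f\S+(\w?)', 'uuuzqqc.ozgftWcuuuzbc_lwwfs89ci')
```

[('uuuzqqc', '.o', '')]

This matches exactly 3 of the literal 'u', then optionally the literal 'z', then 1 to 3 of any character (captured as 'tag'); then optionally a literal 'c', then exactly 2 of a non-digit (captured); then zero or more of any character, then the literal 'f', then one or more of a non-whitespace character; then optionally a word character (captured).
Matches: at [0:31] match 'uuuzqqc.ozgftWcuuuzbc_lwwfs89ci', groups = ('uuuzqqc', '.o', '').
With 3 capturing groups, `findall` returns a 3-tuple per match.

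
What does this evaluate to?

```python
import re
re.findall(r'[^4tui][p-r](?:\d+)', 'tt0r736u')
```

['0r736']

The pattern matches any character except [4tui], then a character in [p-r]; then one or more of a digit (non-capturing group).
Walking the string: at [2:7] → '0r736'.
With no groups in the pattern, `findall` gives back each whole match — 1 here.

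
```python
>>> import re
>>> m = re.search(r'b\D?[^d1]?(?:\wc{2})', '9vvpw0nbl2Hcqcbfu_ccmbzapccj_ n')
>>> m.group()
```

The match spans [14:20] → 'bfu_cc'.

'bfu_cc'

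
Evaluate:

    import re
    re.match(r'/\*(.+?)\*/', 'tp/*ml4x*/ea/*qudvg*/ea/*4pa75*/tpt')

None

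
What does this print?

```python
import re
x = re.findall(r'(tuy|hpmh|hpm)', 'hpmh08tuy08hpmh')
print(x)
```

`|` is ordered: at each position the engine commits to the first alternative that works.
Matches: at [0:4] match 'hpmh', group 1 = 'hpmh'; at [6:9] match 'tuy', group 1 = 'tuy'; at [11:15] match 'hpmh', group 1 = 'hpmh'.
`findall` collects group 1 from each match (3 total).

['hpmh', 'tuy', 'hpmh']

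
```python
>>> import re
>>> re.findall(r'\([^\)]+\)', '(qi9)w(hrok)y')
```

Walking the string: at [0:5] → '(qi9)'; at [6:12] → '(hrok)'.
With no groups in the pattern, `findall` gives back each whole match — 2 here.

['(qi9)', '(hrok)']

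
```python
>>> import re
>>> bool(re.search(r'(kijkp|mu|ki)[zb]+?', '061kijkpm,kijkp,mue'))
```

False

Here the pattern never matches, so the call returns None, and `bool(None)` is False.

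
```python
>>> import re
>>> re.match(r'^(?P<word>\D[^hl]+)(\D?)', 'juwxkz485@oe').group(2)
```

''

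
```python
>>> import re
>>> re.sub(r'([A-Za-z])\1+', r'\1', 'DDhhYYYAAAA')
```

'DhYA'

A backreference is literal: `\1` must see the identical characters the first group matched.
Matches: at [0:2] → 'DD'; at [2:4] → 'hh'; at [4:7] → 'YYY'; at [7:11] → 'AAAA'.
The replacement refers to a captured group, so each match is rewritten using its own captured text.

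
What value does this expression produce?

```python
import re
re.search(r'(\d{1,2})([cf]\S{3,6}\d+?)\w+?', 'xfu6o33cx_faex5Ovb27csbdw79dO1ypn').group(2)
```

The match spans [5:16] → '33cx_faex5O'.
Captured: group 1 = '33', group 2 = 'cx_faex5'.

'cx_faex5'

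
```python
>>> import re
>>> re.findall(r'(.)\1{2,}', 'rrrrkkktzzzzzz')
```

['r', 'k', 'z']

`\1` is not a pattern — it's the concrete string captured by group 1, re-applied verbatim.
With a single group, `findall` returns only what that group captured — 3 items.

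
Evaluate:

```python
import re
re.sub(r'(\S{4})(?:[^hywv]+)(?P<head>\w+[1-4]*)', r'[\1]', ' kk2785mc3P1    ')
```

This matches exactly 4 of a non-whitespace character (captured); then one or more of any character except [hywv] (non-capturing group); then one or more of a word character, then zero or more of a character in [1-4] (captured as 'head').
Matches: at [1:12] → 'kk2785mc3P1'.
Each match is replaced using the text its own group 1 captured.

' [kk27]    '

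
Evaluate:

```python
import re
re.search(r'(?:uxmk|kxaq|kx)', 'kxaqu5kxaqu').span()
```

(0, 4)

Branches in `(...|...)` are attempted left-to-right; the first branch that allows the whole pattern to succeed is taken.
`re.search` tries every starting position until one works.
The match spans [0:4] → 'kxaq'.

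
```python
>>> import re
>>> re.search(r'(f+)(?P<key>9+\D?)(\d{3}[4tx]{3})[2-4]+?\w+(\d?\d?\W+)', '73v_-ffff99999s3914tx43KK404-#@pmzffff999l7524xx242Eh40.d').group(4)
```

'-#@'

This matches one or more of a literal 'f' (captured); then one or more of the literal '9', then optionally a non-digit (captured as 'key'); then exactly 3 of a digit, then exactly 3 of one of [4tx] (captured); then one or more of a character in [2-4] (lazy), then one or more of a word character; then optionally a digit, then optionally a digit, then one or more of a non-word character (captured).
`re.search` tries every starting position until one works.
The match spans [5:31] → 'ffff99999s3914tx43KK404-#@'.
Captured: group 1 = 'ffff', group 2 = '99999s', group 3 = '3914tx', group 4 = '-#@'.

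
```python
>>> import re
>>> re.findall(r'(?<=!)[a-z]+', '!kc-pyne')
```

Lookahead/lookbehind check context without consuming it, so the matched span excludes the asserted characters.
Matches: at [1:3] → 'kc'.
Since nothing is captured, `findall` lists the 1 matched substring directly.

['kc']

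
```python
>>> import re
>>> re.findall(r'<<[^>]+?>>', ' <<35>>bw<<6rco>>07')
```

Matches: at [1:7] → '<<35>>'; at [9:17] → '<<6rco>>'.
Since nothing is captured, `findall` lists the 2 matched substrings directly.

['<<35>>', '<<6rco>>']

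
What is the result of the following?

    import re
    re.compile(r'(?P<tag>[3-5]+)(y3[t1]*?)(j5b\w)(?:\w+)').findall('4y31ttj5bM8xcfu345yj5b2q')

[('4', 'y31tt', 'j5bM')]

3 groups means the one result is a tuple of 3 captured strings — 1 here.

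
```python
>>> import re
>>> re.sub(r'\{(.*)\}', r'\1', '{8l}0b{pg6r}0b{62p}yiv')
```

'8l}0b{pg6r}0b{62pyiv'

Matches: at [0:19] → '{8l}0b{pg6r}0b{62p}'.
The replacement refers to a captured group, so each match is rewritten using its own captured text.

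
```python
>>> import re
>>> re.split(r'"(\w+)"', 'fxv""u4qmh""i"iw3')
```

The group in the pattern means `split` returns the separators' captures alongside the pieces.

['fxv"', 'u4qmh', '', 'i', 'iw3']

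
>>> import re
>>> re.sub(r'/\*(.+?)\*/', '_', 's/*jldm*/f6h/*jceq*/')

's_f6h_'

Because the quantifier is non-greedy, it stops expanding at the earliest point where the rest of the pattern can succeed.
`sub` substitutes '_' at each match site.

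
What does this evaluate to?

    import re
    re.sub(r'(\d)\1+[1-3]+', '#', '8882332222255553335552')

'###'

`\1` is not a pattern — it's the concrete string captured by group 1, re-applied verbatim.
`sub` substitutes '#' at each match site.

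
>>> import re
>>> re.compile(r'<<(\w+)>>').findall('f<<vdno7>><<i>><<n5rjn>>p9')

With a single group, `findall` returns only what that group captured — 3 items.

['vdno7', 'i', 'n5rjn']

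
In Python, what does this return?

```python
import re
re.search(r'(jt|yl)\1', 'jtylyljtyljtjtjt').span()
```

(2, 6)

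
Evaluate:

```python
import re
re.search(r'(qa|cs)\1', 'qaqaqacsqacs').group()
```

A backreference is literal: `\1` must see the identical characters the first group matched.
The match spans [0:4] → 'qaqa'.

'qaqa'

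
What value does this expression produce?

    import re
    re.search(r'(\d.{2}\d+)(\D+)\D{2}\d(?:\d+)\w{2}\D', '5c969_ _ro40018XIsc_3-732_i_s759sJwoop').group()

'5c969_ _ro40018XIs'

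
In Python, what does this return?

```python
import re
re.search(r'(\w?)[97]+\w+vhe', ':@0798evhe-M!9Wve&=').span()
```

Pattern: optionally a word character (captured); then one or more of one of [97], then one or more of a word character, then the literal 'vhe'.
`re.search` scans for the first position where the pattern succeeds.
The match spans [2:10] → '0798evhe'.
Captured: group 1 = '0'.

(2, 10)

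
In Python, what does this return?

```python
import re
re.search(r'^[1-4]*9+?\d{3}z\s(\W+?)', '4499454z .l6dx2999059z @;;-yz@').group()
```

Pattern: anchored at the start of the string; then zero or more of a character in [1-4], then one or more of the literal '9' (lazy); then exactly 3 of a digit, then the literal 'z', then whitespace; then one or more of a non-word character (lazy) (captured).
`re.search` tries every starting position until one works.
The match spans [0:10] → '4499454z .'.
Captured: group 1 = '.'.

'4499454z .'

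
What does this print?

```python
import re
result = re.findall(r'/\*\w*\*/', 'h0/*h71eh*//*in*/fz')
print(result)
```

['/*h71eh*/', '/*in*/']

Matches: at [2:11] → '/*h71eh*/'; at [11:17] → '/*in*/'.
With no groups in the pattern, `findall` gives back each whole match — 2 here.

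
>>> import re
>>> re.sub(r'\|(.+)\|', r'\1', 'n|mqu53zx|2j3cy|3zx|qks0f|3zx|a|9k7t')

'nmqu53zx|2j3cy|3zx|qks0f|3zx|a9k7t'

Matches: at [1:32] → '|mqu53zx|2j3cy|3zx|qks0f|3zx|a|'.
`\1` in the replacement pulls in group 1's text for each match.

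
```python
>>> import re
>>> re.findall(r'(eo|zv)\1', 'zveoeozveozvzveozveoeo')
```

['eo', 'zv', 'eo']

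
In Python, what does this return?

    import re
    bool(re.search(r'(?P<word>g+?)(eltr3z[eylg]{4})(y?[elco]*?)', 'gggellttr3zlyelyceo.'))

False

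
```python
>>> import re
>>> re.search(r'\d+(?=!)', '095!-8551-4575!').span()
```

(0, 3)

Lookahead/lookbehind check context without consuming it, so the matched span excludes the asserted characters.
The match spans [0:3] → '095'.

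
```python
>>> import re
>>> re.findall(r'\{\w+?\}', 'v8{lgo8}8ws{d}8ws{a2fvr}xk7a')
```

Walking the string: at [2:8] → '{lgo8}'; at [11:14] → '{d}'; at [17:24] → '{a2fvr}'.
With no groups in the pattern, `findall` gives back each whole match — 3 here.

['{lgo8}', '{d}', '{a2fvr}']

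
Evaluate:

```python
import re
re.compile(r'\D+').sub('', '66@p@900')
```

Pattern: one or more of a non-digit.
Matches: at [2:5] → '@p@'.
`sub` substitutes '' at each match site.

'66900'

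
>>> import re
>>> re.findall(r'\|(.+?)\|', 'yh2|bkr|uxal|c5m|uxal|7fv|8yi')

Lazy quantifiers expand one character at a time until the remainder of the pattern can match.
Matches: at [3:8] match '|bkr|', group 1 = 'bkr'; at [12:17] match '|c5m|', group 1 = 'c5m'; at [21:26] match '|7fv|', group 1 = '7fv'.
One capturing group, so `findall` returns just the captured substring from each match — 3 in all.

['bkr', 'c5m', '7fv']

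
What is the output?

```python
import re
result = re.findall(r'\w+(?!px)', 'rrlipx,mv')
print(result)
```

The negative lookaround is zero-width — it rules out positions where the adjacent text would match, without consuming anything.
No capturing groups, so `findall` returns the 2 full match strings.

['rrlipx', 'mv']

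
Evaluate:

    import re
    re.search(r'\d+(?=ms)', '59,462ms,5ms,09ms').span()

The `(?=…)`/`(?<=…)` assertion just peeks at neighbouring text; it doesn't advance the match position.
The match spans [3:6] → '462'.

(3, 6)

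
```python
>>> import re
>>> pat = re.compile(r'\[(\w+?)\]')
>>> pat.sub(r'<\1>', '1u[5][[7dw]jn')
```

'1u<5>[<7dw>jn'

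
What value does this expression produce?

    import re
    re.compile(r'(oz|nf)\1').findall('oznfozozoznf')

After group 1 captures some text, `\1` only succeeds where that same text appears again.
With a single group, `findall` returns only what that group captured — 1 item.

['oz']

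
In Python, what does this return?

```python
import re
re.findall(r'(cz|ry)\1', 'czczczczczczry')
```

['cz', 'cz', 'cz']

After group 1 captures some text, `\1` only succeeds where that same text appears again.
Walking the string: at [0:4] match 'czcz', group 1 = 'cz'; at [4:8] match 'czcz', group 1 = 'cz'; at [8:12] match 'czcz', group 1 = 'cz'.
With a single group, `findall` returns only what that group captured — 3 items.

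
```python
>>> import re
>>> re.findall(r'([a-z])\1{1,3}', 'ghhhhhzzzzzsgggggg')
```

After group 1 captures some text, `\1` only succeeds where that same text appears again.
Scanning left to right: at [1:5] match 'hhhh', group 1 = 'h'; at [6:10] match 'zzzz', group 1 = 'z'; at [12:16] match 'gggg', group 1 = 'g'; at [16:18] match 'gg', group 1 = 'g'.
One capturing group, so `findall` returns just the captured substring from each match — 4 in all.

['h', 'z', 'g', 'g']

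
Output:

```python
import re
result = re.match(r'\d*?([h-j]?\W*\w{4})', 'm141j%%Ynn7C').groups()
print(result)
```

('m141',)

The match spans [0:4] → 'm141'.
Captured: group 1 = 'm141'.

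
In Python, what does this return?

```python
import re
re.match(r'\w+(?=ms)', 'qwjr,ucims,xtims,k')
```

The positive lookaround only admits positions where the adjacent text matches; those characters stay outside the span.
`match` is anchored at position 0; if the pattern doesn't fit there, it returns None.
Here the string doesn't start with a match, so the call returns None.

None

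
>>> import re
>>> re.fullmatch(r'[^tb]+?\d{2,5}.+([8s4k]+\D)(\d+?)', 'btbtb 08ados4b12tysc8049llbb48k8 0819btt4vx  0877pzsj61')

None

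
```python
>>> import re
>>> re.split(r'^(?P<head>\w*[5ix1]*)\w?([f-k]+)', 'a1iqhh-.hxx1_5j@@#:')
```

Pattern: anchored at the start of the string; then zero or more of a word character, then zero or more of one of [5ix1] (captured as 'head'); then optionally a word character; then one or more of a character in [f-k] (captured).
Matches to split on: at [0:6] → 'a1iqhh'.
`re.split` interleaves the captured-group text with the surrounding fragments.

['', 'a1iqh', 'h', '-.hxx1_5j@@#:']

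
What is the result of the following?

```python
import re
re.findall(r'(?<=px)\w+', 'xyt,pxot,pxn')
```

The `(?=…)`/`(?<=…)` assertion just peeks at neighbouring text; it doesn't advance the match position.
Matches: at [6:8] → 'ot'; at [11:12] → 'n'.
No capturing groups, so `findall` returns the 2 full match strings.

['ot', 'n']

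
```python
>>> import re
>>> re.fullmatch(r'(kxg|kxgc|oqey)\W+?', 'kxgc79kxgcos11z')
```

For `fullmatch`, every character of the input must be accounted for by the pattern.
Here there's no way to consume every character, so the call returns None.

None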